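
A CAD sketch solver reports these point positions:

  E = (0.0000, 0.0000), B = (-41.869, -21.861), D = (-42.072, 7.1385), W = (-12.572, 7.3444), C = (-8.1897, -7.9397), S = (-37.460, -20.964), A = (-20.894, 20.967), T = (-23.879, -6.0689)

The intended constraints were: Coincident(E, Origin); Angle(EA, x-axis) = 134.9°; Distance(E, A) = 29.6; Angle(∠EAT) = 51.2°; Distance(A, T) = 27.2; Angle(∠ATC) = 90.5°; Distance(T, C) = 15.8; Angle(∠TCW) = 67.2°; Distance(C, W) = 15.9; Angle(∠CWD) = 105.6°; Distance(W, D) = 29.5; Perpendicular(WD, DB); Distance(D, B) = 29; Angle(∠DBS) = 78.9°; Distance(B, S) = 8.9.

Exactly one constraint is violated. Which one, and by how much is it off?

Distance(B, S) = 8.9 — off by 4.40.

E = (0.00, 0.00) ✓; EA at 134.9° ✓; |EA| = 29.60 ✓; ∠EAT = 51.20° ✓; |AT| = 27.20 ✓; ∠ATC = 90.50° ✓; |TC| = 15.80 ✓; ∠TCW = 67.20° ✓; |CW| = 15.90 ✓; ∠CWD = 105.6° ✓; |WD| = 29.50 ✓; ∠(WD, DB) = 90.00° ✓; |DB| = 29.00 ✓; ∠DBS = 78.90° ✓; |BS| = 4.499 ✗.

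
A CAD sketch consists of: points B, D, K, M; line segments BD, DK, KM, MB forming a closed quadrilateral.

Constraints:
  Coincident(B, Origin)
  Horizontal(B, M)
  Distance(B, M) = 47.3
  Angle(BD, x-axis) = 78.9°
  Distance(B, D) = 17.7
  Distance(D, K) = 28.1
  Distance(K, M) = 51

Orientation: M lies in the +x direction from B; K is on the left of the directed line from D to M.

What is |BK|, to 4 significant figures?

45.17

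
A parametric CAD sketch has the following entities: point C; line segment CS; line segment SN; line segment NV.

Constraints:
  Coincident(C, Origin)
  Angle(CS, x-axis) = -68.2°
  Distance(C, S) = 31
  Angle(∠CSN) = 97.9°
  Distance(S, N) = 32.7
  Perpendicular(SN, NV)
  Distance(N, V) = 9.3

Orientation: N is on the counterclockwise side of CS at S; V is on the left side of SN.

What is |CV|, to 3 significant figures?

42.7

C is at the origin; CS runs at -68.2° with length 31.0, so S = 31.0·(cos -68.2°, sin -68.2°) = (11.5, -28.8). ∠CSN = 97.9°, so SN runs at -68.2° + (180° − 97.9°) = 13.9° from the x-axis; with |SN| = 32.7, N = S + 32.7·(cos 13.9°, sin 13.9°) = (43.3, -20.9). The perpendicularity gives NV at right angles to SN; with |NV| = 9.3 on the left of SN, V = N + 9.3·(-0.240, 0.971) = (41.0, -11.9). Then |CV| = |V − C| = 42.7.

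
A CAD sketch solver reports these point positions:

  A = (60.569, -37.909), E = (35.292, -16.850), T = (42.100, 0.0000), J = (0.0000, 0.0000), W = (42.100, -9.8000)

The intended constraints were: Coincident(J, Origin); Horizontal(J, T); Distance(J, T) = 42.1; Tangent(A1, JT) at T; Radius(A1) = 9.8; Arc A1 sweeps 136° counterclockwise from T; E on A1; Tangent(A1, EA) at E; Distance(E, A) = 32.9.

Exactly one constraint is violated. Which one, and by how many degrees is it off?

Tangent(A1, EA) at E — off by 4.20°.

J = (0.00, 0.00) ✓; J.y = 0.00, T.y = 0.00 ✓; |JT| = 42.10 ✓; ∠(WT, TJ) = 90.00° ✓; |WT| = 9.800 ✓; bearing(W→E) − bearing(W→T) = 136.0° ✓; |WE| = 9.801 ✓; ∠(WE, EA) = 85.80° ✗; |EA| = 32.90 ✓.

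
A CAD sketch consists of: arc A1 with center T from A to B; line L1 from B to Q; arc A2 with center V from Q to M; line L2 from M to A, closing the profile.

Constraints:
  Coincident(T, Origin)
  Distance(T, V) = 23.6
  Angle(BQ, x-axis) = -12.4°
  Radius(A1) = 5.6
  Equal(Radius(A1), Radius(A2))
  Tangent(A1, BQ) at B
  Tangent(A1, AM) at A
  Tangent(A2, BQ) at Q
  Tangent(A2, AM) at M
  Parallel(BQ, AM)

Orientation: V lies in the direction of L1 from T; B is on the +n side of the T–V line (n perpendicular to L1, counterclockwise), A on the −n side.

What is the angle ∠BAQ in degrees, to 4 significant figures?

64.61°

The slot axis is L1's direction at -12.4°, so u = (cos -12.4°, sin -12.4°) = (0.9767, -0.2147) and n = (−sin -12.4°, cos -12.4°) = (0.2147, 0.9767). T is at the origin and V lies 23.6 along u from T, so V = 23.6·u = (23.05, -5.068). Tangency of A1 to both parallel lines with radius 5.6 puts B and A at T ± 5.6·n: B = (1.203, 5.469), A = (-1.203, -5.469). Equal radii place Q and M the same way about V: Q = V + 5.6·n = (24.25, 0.4016), M = V − 5.6·n = (21.85, -10.54). Then cos ∠BAQ = AB·AQ / (|AB||AQ|), giving 64.61°.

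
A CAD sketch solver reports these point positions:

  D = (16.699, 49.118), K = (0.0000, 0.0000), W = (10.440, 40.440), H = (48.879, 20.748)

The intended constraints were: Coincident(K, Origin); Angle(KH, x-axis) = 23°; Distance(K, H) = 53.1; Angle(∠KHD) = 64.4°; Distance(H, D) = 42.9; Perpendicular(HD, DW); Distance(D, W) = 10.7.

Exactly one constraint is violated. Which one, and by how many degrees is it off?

Perpendicular(HD, DW) — off by 5.60°.

K = (0.00, 0.00) ✓; KH at 23.00° ✓; |KH| = 53.10 ✓; ∠KHD = 64.40° ✓; |HD| = 42.90 ✓; ∠(HD, DW) = 95.60° ✗; |DW| = 10.70 ✓.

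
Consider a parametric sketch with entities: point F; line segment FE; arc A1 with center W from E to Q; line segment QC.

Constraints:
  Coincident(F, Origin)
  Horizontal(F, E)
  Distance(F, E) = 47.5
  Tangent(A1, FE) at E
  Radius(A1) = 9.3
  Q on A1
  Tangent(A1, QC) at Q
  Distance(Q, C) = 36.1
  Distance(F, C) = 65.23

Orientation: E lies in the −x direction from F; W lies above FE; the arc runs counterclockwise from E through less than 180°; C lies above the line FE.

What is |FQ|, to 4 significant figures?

39.99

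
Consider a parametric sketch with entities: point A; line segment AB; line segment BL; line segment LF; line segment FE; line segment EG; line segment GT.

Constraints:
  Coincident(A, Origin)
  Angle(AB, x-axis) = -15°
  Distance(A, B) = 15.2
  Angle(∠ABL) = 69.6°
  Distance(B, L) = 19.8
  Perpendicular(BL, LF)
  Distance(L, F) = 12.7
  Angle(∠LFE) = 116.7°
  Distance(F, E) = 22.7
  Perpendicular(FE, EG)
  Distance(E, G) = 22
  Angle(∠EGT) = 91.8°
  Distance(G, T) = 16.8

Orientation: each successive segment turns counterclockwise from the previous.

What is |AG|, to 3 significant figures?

19.1

A is at the origin; AB runs at -15.0° with length 15.2, so B = (14.7, -3.93). ∠ABL = 69.6° gives BL at 95.4° from the x-axis; with |BL| = 19.8, L = (12.8, 15.8). BL ⟂ LF, so LF runs at -175°; with |LF| = 12.7, F = (0.175, 14.6). ∠LFE = 116.7° gives FE at -111° from the x-axis; with |FE| = 22.7, E = (-8.07, -6.57). FE is perpendicular to EG, so EG runs at -21.3°; with |EG| = 22.0, G = (12.4, -14.6). Then |AG| = |G − A| = 19.1.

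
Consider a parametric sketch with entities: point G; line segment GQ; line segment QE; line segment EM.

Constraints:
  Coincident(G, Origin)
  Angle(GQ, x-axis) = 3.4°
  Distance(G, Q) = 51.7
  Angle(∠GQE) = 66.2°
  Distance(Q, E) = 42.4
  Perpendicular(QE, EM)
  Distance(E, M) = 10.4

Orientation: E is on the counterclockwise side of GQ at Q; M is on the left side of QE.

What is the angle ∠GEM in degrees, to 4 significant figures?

24.48°

G is at the origin; GQ runs at 3.4° with length 51.7, so Q = 51.7·(cos 3.4°, sin 3.4°) = (51.61, 3.066). ∠GQE = 66.2°, so QE runs at 3.4° + (180° − 66.2°) = 117.2° from the x-axis; with |QE| = 42.4, E = Q + 42.4·(cos 117.2°, sin 117.2°) = (32.23, 40.78). The perpendicularity gives EM at right angles to QE; with |EM| = 10.4 on the left of QE, M = E + 10.4·(-0.8894, -0.4571) = (22.98, 36.02). Then cos ∠GEM = EG·EM / (|EG||EM|), giving 24.48°.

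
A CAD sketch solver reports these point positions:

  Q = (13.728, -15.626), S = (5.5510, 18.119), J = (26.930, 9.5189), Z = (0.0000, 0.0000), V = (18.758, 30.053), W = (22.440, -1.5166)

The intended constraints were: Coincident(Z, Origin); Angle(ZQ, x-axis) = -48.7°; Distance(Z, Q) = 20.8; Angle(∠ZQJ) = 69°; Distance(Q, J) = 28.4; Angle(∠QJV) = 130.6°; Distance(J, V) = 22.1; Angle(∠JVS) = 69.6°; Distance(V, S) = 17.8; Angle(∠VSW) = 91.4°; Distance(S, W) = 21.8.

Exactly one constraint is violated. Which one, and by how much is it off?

Distance(S, W) = 21.8 — off by 4.10.

Z = (0.00, 0.00) ✓; ZQ at -48.70° ✓; |ZQ| = 20.80 ✓; ∠ZQJ = 69.00° ✓; |QJ| = 28.40 ✓; ∠QJV = 130.6° ✓; |JV| = 22.10 ✓; ∠JVS = 69.60° ✓; |VS| = 17.80 ✓; ∠VSW = 91.40° ✓; |SW| = 25.90 ✗.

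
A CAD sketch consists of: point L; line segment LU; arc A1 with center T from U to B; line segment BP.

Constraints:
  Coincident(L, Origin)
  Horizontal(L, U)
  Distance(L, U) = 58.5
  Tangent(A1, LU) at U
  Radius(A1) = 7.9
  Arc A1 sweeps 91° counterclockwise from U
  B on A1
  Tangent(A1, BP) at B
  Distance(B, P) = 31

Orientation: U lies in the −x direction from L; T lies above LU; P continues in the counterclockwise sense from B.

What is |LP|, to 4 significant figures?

64.34

On A1, U sits at bearing -90° from T; a 91° counterclockwise sweep puts B at bearing 1°, so B = T + 7.9·(cos 1°, sin 1°) = (-50.60, 8.038). A1 meets BP tangentially, so TB is at right angles to BP, so BP runs along (−sin 1°, cos 1°); with |BP| = 31.0, P = (-51.14, 39.03). Then |LP| = |P − L| = 64.34.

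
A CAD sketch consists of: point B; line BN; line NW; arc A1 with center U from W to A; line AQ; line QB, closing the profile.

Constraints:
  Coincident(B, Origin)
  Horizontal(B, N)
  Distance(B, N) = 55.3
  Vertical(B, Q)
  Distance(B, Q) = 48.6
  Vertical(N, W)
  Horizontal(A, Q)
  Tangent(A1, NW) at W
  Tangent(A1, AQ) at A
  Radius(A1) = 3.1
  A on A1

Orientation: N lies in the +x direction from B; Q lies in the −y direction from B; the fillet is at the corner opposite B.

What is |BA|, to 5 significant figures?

71.322

The virtual corner opposite B is at (55.300, -48.600). Since A1 is tangent to NW there, UW ⟂ NW and the tangent condition forces UA to be normal to AQ, with radius 3.1, so the center U sits 3.1 in from both sides at U = (52.200, -45.500). That places the tangent points at W = (55.300, -45.500) on NW and A = (52.200, -48.600) on AQ. Then |BA| = |A − B| = 71.322.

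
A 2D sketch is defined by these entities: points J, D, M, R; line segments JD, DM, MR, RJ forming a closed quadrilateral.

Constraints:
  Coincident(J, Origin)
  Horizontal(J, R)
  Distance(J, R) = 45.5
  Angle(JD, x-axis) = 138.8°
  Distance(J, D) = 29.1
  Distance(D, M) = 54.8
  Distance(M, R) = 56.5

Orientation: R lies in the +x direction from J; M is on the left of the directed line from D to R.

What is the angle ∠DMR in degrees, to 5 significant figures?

78.016°

Checks: |DM| = 54.80 ✓; |MR| = 56.50 ✓.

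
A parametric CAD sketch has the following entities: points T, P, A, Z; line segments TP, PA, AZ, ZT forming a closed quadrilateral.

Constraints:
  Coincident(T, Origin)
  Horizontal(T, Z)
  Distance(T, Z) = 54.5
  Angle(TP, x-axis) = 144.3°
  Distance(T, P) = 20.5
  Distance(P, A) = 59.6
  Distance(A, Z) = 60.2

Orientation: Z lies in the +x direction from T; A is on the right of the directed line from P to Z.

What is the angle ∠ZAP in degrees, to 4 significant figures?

74.06°

T is at the origin; T and Z share the same y with |TZ| = 54.5 and Z in +x, so Z = (54.5, 0). TP runs at 144.3° with |TP| = 20.5, so P = (-16.65, 11.96). A is determined by |PA| = 59.6 and |AZ| = 60.2 together: it lies at the intersection of circle(P, 59.6) and circle(Z, 60.2). With |PZ| = 72.15, the foot of the radical line on PZ is 35.58 from P and the perpendicular offset is √(59.6² − 35.58²) = 47.82. Taking the right-of-PZ solution: A = (10.51, -41.09).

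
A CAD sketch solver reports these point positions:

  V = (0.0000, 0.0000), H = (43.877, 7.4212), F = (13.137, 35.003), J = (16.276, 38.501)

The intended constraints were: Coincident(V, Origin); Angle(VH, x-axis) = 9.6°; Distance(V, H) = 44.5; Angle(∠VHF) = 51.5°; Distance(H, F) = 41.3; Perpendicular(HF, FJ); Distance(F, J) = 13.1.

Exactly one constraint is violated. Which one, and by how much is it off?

Distance(F, J) = 13.1 — off by 8.40.

V = (0.00, 0.00) ✓; VH at 9.600° ✓; |VH| = 44.50 ✓; ∠VHF = 51.50° ✓; |HF| = 41.30 ✓; ∠(HF, FJ) = 90.00° ✓; |FJ| = 4.700 ✗.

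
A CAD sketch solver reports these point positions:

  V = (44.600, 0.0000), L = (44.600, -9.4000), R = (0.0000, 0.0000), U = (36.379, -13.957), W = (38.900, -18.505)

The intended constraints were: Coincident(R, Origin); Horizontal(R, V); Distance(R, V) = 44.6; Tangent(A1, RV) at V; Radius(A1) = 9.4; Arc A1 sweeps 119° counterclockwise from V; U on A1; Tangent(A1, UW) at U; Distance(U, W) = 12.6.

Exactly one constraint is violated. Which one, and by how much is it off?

Distance(U, W) = 12.6 — off by 7.40.

R = (0.00, 0.00) ✓; R.y = 0.00, V.y = 0.00 ✓; |RV| = 44.60 ✓; ∠(LV, VR) = 90.00° ✓; |LV| = 9.400 ✓; bearing(L→U) − bearing(L→V) = 119.0° ✓; |LU| = 9.400 ✓; ∠(LU, UW) = 90.00° ✓; |UW| = 5.200 ✗.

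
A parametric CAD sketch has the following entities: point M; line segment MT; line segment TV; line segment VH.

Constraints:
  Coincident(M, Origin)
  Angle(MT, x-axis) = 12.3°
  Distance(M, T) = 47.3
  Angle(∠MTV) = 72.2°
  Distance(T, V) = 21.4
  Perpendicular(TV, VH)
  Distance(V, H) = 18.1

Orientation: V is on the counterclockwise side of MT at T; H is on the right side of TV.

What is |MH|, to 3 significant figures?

63.5

M is at the origin; MT runs at 12.3° with length 47.3, so T = 47.3·(cos 12.3°, sin 12.3°) = (46.2, 10.1). ∠MTV = 72.2°, so TV runs at 12.3° + (180° − 72.2°) = 120° from the x-axis; with |TV| = 21.4, V = T + 21.4·(cos 120°, sin 120°) = (35.5, 28.6). TV ⟂ VH; with |VH| = 18.1 on the right of TV, H = V + 18.1·(0.865, 0.502) = (51.1, 37.7). Then |MH| = |H − M| = 63.5.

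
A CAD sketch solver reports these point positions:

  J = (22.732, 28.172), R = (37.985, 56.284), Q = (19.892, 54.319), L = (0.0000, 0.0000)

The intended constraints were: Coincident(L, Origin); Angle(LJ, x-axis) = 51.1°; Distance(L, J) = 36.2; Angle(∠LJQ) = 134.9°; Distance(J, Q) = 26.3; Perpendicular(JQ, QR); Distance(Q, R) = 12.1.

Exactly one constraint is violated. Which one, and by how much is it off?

Distance(Q, R) = 12.1 — off by 6.10.

L = (0.00, 0.00) ✓; LJ at 51.10° ✓; |LJ| = 36.20 ✓; ∠LJQ = 134.9° ✓; |JQ| = 26.30 ✓; ∠(JQ, QR) = 90.00° ✓; |QR| = 18.20 ✗.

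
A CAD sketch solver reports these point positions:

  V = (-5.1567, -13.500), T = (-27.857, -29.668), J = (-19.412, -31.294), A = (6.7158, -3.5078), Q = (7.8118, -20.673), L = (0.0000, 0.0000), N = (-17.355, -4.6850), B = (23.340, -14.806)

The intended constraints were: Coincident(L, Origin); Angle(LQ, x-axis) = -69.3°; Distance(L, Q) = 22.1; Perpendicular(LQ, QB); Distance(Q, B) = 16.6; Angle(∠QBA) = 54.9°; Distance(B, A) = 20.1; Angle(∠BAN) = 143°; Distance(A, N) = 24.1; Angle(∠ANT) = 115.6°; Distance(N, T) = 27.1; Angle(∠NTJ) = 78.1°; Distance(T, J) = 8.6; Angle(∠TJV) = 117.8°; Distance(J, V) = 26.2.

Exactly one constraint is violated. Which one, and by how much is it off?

Distance(J, V) = 26.2 — off by 3.40.

L = (0.00, 0.00) ✓; LQ at -69.30° ✓; |LQ| = 22.10 ✓; ∠(LQ, QB) = 90.00° ✓; |QB| = 16.60 ✓; ∠QBA = 54.90° ✓; |BA| = 20.10 ✓; ∠BAN = 143.0° ✓; |AN| = 24.10 ✓; ∠ANT = 115.6° ✓; |NT| = 27.10 ✓; ∠NTJ = 78.10° ✓; |TJ| = 8.600 ✓; ∠TJV = 117.8° ✓; |JV| = 22.80 ✗.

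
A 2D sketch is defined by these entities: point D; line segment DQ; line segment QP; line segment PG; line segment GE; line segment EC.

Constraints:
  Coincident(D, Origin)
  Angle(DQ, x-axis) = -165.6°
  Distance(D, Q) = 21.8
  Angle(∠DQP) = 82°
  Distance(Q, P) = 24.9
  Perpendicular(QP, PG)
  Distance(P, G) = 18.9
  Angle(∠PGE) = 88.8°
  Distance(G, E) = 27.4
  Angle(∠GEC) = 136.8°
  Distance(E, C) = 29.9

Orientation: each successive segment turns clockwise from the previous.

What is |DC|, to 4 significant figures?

36.16

∠PGE = 88.8° gives GE at -84.80° from the x-axis; with |GE| = 27.4, E = (-2.625, -5.857). ∠GEC = 136.8° gives EC at -128.0° from the x-axis; with |EC| = 29.9, C = (-21.03, -29.42). Then |DC| = |C − D| = 36.16.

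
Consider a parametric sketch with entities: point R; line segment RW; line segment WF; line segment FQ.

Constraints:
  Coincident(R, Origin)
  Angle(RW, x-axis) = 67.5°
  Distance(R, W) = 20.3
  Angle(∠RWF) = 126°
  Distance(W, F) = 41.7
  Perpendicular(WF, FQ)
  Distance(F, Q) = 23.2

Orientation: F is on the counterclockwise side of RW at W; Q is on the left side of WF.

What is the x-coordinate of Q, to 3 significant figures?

-33.8

R is at the origin; RW runs at 67.5° with length 20.3, so W = 20.3·(cos 67.5°, sin 67.5°) = (7.77, 18.8). ∠RWF = 126.0°, so WF runs at 67.5° + (180° − 126.0°) = 122° from the x-axis; with |WF| = 41.7, F = W + 41.7·(cos 122°, sin 122°) = (-14.0, 54.3). WF ⟂ FQ; with |FQ| = 23.2 on the left of WF, Q = F + 23.2·(-0.853, -0.522) = (-33.8, 42.2). So Q.x = -33.8.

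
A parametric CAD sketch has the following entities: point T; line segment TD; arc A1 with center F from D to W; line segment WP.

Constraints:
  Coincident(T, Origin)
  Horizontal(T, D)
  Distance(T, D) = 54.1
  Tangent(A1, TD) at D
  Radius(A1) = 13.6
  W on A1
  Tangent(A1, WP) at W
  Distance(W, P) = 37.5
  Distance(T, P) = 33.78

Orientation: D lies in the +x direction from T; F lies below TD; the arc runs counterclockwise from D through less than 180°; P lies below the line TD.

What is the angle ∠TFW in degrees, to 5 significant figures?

33.230°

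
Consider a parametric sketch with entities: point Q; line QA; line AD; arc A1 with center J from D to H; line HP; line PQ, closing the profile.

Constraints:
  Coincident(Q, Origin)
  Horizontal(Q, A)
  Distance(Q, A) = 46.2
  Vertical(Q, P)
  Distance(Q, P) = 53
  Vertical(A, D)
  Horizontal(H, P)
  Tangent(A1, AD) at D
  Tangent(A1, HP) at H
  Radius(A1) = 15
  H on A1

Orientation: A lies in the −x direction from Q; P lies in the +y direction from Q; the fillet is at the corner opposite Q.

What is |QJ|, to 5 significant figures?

49.167

Q is at the origin; Q and A share the same y with |QA| = 46.2 and A on the −x side, so A = (-46.200, 0.0000). QP is vertical with |QP| = 53.0 and P on the +y side, so P = (0.0000, 53.000). The virtual corner opposite Q is at (-46.200, 53.000). Tangency of A1 to AD means the radius JD is perpendicular to AD and the tangent condition forces JH to be normal to HP, with radius 15.0, so the center J sits 15.0 in from both sides at J = (-31.200, 38.000). Then |QJ| = |J − Q| = 49.167.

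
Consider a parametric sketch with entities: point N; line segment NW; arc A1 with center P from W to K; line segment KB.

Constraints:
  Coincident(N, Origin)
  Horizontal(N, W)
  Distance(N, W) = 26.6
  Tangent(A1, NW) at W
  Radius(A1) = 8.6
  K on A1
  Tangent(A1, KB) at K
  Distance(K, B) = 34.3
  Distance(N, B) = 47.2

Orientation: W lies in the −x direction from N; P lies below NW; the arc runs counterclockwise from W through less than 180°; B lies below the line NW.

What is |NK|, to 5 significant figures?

36.485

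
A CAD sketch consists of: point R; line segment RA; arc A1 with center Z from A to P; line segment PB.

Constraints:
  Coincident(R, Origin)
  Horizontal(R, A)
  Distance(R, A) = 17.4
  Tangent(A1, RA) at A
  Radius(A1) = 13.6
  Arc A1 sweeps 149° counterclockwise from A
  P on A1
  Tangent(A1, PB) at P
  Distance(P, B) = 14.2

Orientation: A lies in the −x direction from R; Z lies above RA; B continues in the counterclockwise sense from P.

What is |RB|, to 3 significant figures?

39.6

R is at the origin; RA is horizontal with |RA| = 17.4 and A on the −x side, so A = (-17.4, 0.00). A1 meets RA tangentially, so ZA is at right angles to RA, so Z = A + (0, 13.6) = (-17.4, 13.6). On A1, A sits at bearing -90° from Z; a 149° counterclockwise sweep puts P at bearing 59°, so P = Z + 13.6·(cos 59°, sin 59°) = (-10.4, 25.3). The tangent condition forces ZP to be normal to PB, so PB runs along (−sin 59°, cos 59°); with |PB| = 14.2, B = (-22.6, 32.6). Then |RB| = |B − R| = 39.6.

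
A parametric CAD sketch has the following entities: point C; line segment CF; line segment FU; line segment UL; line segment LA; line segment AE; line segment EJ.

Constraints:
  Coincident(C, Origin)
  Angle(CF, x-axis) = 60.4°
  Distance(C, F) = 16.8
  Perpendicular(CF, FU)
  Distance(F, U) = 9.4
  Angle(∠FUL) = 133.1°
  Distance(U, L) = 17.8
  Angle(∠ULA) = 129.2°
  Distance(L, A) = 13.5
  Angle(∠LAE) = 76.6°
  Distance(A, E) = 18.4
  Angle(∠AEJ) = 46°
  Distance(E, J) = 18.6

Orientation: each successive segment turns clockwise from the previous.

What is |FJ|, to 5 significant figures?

22.819

C is at the origin; CF runs at 60.4° with length 16.8, so F = (8.2982, 14.608). The perpendicularity gives FU at right angles to CF, so FU runs at -29.600°; with |FU| = 9.4, U = (16.471, 9.9645). ∠FUL = 133.1° gives UL at -76.500° from the x-axis; with |UL| = 17.8, L = (20.627, -7.3437). ∠ULA = 129.2° gives LA at -127.30° from the x-axis; with |LA| = 13.5, A = (12.446, -18.083). ∠LAE = 76.6° gives AE at 129.30° from the x-axis; with |AE| = 18.4, E = (0.79175, -3.8440). ∠AEJ = 46.0° gives EJ at -4.7000° from the x-axis; with |EJ| = 18.6, J = (19.329, -5.3680). Then |FJ| = |J − F| = 22.819.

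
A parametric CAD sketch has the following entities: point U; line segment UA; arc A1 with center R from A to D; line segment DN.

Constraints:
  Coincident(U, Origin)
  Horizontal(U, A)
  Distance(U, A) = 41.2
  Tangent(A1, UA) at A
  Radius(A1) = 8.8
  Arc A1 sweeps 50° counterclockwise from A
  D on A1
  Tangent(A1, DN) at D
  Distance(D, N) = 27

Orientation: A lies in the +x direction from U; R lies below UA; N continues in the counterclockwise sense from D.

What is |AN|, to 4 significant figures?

33.89

U is at the origin; U and A share the same y with |UA| = 41.2 and A on the +x side, so A = (41.20, 0.000). Tangency of A1 to UA means the radius RA is perpendicular to UA, so R = A + (0, -8.8) = (41.20, -8.800). On A1, A sits at bearing 90° from R; a 50° counterclockwise sweep puts D at bearing 140°, so D = R + 8.8·(cos 140°, sin 140°) = (34.46, -3.143). The tangent condition forces RD to be normal to DN, so DN runs along (−sin 140°, cos 140°); with |DN| = 27.0, N = (17.10, -23.83). Then |AN| = |N − A| = 33.89.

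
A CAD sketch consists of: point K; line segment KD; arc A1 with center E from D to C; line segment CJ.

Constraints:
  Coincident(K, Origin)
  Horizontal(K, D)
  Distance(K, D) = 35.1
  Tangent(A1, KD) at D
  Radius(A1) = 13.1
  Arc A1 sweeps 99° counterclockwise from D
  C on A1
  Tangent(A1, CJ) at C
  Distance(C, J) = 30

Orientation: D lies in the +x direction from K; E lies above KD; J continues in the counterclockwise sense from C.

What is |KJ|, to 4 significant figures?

62.32

K is at the origin; KD is horizontal with |KD| = 35.1 and D on the +x side, so D = (35.10, 0.000). The tangent condition forces ED to be normal to KD, so E = D + (0, 13.1) = (35.10, 13.10). On A1, D sits at bearing -90° from E; a 99° counterclockwise sweep puts C at bearing 9°, so C = E + 13.1·(cos 9°, sin 9°) = (48.04, 15.15). A1 meets CJ tangentially, so EC is at right angles to CJ, so CJ runs along (−sin 9°, cos 9°); with |CJ| = 30.0, J = (43.35, 44.78). Then |KJ| = |J − K| = 62.32.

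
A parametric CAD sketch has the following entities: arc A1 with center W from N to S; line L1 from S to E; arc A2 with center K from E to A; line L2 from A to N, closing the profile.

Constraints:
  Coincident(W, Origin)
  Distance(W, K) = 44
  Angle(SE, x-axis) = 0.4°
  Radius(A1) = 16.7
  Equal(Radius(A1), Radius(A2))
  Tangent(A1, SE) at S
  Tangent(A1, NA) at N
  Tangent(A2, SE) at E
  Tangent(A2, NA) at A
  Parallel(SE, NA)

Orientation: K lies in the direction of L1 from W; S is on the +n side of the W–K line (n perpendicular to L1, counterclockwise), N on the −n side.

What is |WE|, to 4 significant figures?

47.06

Tangency of A1 to both parallel lines with radius 16.7 puts S and N at W ± 16.7·n: S = (-0.1166, 16.70), N = (0.1166, -16.70). Equal radii place E and A the same way about K: E = K + 16.7·n = (43.88, 17.01), A = K − 16.7·n = (44.12, -16.39). Then |WE| = |E − W| = 47.06.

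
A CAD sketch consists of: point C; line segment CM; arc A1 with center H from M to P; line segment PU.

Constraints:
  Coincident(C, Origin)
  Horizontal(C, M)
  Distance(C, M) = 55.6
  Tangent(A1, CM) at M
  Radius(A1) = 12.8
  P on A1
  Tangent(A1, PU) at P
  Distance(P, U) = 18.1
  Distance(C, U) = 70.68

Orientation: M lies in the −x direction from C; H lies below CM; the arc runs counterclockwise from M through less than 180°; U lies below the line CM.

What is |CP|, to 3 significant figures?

69.8

Checks: |HP| = 12.80 ✓; ∠(HP, PU) = 90.00° ✓; |PU| = 18.10 ✓; |CU| = 70.68 ✓.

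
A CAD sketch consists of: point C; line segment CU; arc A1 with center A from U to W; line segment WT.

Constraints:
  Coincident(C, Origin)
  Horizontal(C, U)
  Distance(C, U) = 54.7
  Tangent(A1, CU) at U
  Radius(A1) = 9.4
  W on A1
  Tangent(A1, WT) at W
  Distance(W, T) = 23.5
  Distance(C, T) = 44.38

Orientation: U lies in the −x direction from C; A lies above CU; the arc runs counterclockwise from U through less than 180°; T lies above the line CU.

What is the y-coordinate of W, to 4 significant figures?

5.204

C is at the origin; C and U share the same y with |CU| = 54.7 and U on the −x side, so U = (-54.70, 0.000). Tangency of A1 to CU means the radius AU is perpendicular to CU, so A = U + (0, 9.4) = (-54.70, 9.400). Since AW ⟂ WT (tangency), |AT| = √(9.4² + 23.5²) = 25.31 regardless of where W sits on A1. So T lies on both circle(C, 44.38) and circle(A, 25.31); the above-CU intersection is T = (-35.80, 26.23). W is the foot of the tangent from T: W = (-46.29, 5.204).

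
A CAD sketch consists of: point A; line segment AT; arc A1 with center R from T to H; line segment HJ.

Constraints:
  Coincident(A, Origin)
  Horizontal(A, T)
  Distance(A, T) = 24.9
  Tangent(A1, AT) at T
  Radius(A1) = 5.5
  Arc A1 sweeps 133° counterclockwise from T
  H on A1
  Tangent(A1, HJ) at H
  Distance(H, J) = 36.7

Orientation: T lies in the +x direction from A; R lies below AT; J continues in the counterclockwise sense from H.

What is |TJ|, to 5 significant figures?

41.760

On A1, T sits at bearing 90° from R; a 133° counterclockwise sweep puts H at bearing 223°, so H = R + 5.5·(cos 223°, sin 223°) = (20.878, -9.2510). Since A1 is tangent to HJ there, RH ⟂ HJ, so HJ runs along (−sin 223°, cos 223°); with |HJ| = 36.7, J = (45.907, -36.092). Then |TJ| = |J − T| = 41.760.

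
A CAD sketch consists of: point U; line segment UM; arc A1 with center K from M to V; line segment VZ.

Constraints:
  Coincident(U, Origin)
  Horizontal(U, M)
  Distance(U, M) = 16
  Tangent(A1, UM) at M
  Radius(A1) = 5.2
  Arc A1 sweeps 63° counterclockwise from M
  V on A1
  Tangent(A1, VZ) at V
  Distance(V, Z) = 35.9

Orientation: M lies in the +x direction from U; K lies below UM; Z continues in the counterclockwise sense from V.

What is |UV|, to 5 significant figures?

11.716

U is at the origin; UM is horizontal with |UM| = 16.0 and M on the +x side, so M = (16.000, 0.0000). The tangent condition forces KM to be normal to UM, so K = M + (0, -5.2) = (16.000, -5.2000). On A1, M sits at bearing 90° from K; a 63° counterclockwise sweep puts V at bearing 153°, so V = K + 5.2·(cos 153°, sin 153°) = (11.367, -2.8392). Then |UV| = |V − U| = 11.716.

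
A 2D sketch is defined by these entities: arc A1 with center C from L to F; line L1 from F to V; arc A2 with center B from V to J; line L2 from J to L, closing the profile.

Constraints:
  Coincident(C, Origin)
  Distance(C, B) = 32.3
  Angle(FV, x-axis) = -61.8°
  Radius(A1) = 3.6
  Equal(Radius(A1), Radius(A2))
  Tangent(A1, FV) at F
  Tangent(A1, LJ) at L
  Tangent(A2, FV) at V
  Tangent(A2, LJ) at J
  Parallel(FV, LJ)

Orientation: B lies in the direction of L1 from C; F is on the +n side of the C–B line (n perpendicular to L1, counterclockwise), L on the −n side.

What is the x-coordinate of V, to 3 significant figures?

18.4

The slot axis is L1's direction at -61.8°, so u = (cos -61.8°, sin -61.8°) = (0.473, -0.881) and n = (−sin -61.8°, cos -61.8°) = (0.881, 0.473). C is at the origin and B lies 32.3 along u from C, so B = 32.3·u = (15.3, -28.5). Tangency of A1 to both parallel lines with radius 3.6 puts F and L at C ± 3.6·n: F = (3.17, 1.70), L = (-3.17, -1.70). Equal radii place V and J the same way about B: V = B + 3.6·n = (18.4, -26.8), J = B − 3.6·n = (12.1, -30.2). So V.x = 18.4.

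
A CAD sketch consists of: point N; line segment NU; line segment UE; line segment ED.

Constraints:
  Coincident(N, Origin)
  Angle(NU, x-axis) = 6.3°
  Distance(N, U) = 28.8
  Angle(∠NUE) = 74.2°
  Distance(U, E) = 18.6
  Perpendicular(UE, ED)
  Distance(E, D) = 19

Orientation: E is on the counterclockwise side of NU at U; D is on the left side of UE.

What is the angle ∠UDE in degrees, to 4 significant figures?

44.39°

N is at the origin; NU runs at 6.3° with length 28.8, so U = 28.8·(cos 6.3°, sin 6.3°) = (28.63, 3.160). ∠NUE = 74.2°, so UE runs at 6.3° + (180° − 74.2°) = 112.1° from the x-axis; with |UE| = 18.6, E = U + 18.6·(cos 112.1°, sin 112.1°) = (21.63, 20.39). UE is perpendicular to ED; with |ED| = 19.0 on the left of UE, D = E + 19.0·(-0.9265, -0.3762) = (4.024, 13.25). Then cos ∠UDE = DU·DE / (|DU||DE|), giving 44.39°.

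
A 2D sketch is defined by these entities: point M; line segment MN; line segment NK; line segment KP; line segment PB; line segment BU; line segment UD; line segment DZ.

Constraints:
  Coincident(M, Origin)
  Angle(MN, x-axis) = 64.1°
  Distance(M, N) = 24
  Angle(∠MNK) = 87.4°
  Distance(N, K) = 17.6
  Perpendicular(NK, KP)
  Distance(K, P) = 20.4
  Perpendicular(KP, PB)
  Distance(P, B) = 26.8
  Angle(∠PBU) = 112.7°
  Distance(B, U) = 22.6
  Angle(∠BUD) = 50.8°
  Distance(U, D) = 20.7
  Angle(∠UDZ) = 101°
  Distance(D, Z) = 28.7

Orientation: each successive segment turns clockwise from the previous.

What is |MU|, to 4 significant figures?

30.95

The perpendicularity gives PB at right angles to KP, so PB runs at 151.5°; with |PB| = 26.8, B = (-7.336, 8.051). ∠PBU = 112.7° gives BU at 84.20° from the x-axis; with |BU| = 22.6, U = (-5.052, 30.54). Then |MU| = |U − M| = 30.95.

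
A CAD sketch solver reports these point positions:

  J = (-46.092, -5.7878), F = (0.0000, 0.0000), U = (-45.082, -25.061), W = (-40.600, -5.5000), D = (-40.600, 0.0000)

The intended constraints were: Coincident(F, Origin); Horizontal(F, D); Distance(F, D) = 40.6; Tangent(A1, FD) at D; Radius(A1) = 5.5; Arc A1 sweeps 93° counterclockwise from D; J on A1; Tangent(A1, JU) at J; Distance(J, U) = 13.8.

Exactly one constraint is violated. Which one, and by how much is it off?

Distance(J, U) = 13.8 — off by 5.50.

F = (0.00, 0.00) ✓; F.y = 0.00, D.y = 0.00 ✓; |FD| = 40.60 ✓; ∠(WD, DF) = 90.00° ✓; |WD| = 5.500 ✓; bearing(W→J) − bearing(W→D) = 93.00° ✓; |WJ| = 5.500 ✓; ∠(WJ, JU) = 90.00° ✓; |JU| = 19.30 ✗.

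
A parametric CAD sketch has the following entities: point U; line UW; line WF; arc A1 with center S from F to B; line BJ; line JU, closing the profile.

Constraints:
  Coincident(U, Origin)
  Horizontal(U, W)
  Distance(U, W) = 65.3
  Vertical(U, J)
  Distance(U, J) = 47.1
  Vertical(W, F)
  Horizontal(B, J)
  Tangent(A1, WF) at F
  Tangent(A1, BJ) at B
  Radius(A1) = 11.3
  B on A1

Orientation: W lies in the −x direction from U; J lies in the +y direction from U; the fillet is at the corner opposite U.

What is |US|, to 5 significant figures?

64.789

U is at the origin; U and W share the same y with |UW| = 65.3 and W on the −x side, so W = (-65.300, 0.0000). UJ is vertical with |UJ| = 47.1 and J on the +y side, so J = (0.0000, 47.100). The virtual corner opposite U is at (-65.300, 47.100). The tangent condition forces SF to be normal to WF and A1 meets BJ tangentially, so SB is at right angles to BJ, with radius 11.3, so the center S sits 11.3 in from both sides at S = (-54.000, 35.800). Then |US| = |S − U| = 64.789.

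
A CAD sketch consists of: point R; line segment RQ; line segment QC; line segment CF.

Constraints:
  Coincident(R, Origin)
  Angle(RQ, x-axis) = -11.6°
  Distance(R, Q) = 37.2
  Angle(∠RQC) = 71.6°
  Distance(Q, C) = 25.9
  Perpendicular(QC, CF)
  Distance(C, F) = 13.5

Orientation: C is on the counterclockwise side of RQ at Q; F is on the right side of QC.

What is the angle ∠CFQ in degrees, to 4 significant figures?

62.47°

∠RQC = 71.6°, so QC runs at -11.6° + (180° − 71.6°) = 96.80° from the x-axis; with |QC| = 25.9, C = Q + 25.9·(cos 96.80°, sin 96.80°) = (33.37, 18.24). QC is perpendicular to CF; with |CF| = 13.5 on the right of QC, F = C + 13.5·(0.9930, 0.1184) = (46.78, 19.84). Then cos ∠CFQ = FC·FQ / (|FC||FQ|), giving 62.47°.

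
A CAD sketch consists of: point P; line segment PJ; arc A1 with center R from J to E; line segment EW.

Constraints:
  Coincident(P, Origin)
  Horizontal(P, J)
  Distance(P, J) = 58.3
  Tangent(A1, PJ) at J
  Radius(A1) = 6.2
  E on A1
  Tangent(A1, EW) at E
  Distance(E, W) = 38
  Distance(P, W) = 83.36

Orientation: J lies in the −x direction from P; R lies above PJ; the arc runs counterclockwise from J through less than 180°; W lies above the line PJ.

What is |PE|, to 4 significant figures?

53.73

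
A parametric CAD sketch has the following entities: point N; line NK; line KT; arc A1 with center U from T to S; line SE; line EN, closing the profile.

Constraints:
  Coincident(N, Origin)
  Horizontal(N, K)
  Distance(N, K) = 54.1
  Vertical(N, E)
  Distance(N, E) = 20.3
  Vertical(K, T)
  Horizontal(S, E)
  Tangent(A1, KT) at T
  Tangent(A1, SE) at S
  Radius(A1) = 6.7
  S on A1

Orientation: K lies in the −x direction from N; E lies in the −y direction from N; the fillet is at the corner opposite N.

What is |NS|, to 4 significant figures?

51.56

N is at the origin; N and K share the same y with |NK| = 54.1 and K on the −x side, so K = (-54.10, 0.000). NE is vertical with |NE| = 20.3 and E on the −y side, so E = (0.000, -20.30). The virtual corner opposite N is at (-54.10, -20.30). A1 meets KT tangentially, so UT is at right angles to KT and A1 meets SE tangentially, so US is at right angles to SE, with radius 6.7, so the center U sits 6.7 in from both sides at U = (-47.40, -13.60). That places the tangent points at T = (-54.10, -13.60) on KT and S = (-47.40, -20.30) on SE. Then |NS| = |S − N| = 51.56.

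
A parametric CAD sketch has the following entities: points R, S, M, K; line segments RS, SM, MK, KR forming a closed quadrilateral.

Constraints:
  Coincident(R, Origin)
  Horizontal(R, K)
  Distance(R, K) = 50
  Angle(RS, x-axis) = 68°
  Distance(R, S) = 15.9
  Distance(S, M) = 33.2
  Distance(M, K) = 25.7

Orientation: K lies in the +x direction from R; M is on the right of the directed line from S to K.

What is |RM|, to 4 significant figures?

29.02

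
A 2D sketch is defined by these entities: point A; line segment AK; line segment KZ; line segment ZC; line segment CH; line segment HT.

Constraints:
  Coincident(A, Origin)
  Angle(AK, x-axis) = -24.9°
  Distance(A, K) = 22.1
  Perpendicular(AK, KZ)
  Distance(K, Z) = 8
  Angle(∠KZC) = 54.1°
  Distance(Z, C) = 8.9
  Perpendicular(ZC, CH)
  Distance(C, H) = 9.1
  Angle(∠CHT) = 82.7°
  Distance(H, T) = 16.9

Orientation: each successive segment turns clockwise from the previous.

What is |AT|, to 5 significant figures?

33.286

A is at the origin; AK runs at -24.9° with length 22.1, so K = (20.046, -9.3049). AK ⟂ KZ, so KZ runs at -114.90°; with |KZ| = 8.0, Z = (16.677, -16.561). ∠KZC = 54.1° gives ZC at 119.20° from the x-axis; with |ZC| = 8.9, C = (12.335, -8.7922). ZC ⟂ CH, so CH runs at 29.200°; with |CH| = 9.1, H = (20.279, -4.3527). ∠CHT = 82.7° gives HT at -68.100° from the x-axis; with |HT| = 16.9, T = (26.583, -20.033). Then |AT| = |T − A| = 33.286.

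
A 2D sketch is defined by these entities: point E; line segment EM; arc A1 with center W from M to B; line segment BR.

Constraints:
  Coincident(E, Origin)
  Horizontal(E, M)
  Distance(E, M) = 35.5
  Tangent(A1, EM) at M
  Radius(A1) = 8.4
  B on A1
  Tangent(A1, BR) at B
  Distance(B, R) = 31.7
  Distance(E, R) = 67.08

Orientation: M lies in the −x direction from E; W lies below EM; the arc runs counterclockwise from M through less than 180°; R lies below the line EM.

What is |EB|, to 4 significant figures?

42.73

E is at the origin; E and M share the same y with |EM| = 35.5 and M on the −x side, so M = (-35.50, 0.000). Tangency of A1 to EM means the radius WM is perpendicular to EM, so W = M + (0, -8.4) = (-35.50, -8.400). Since WB ⟂ BR (tangency), |WR| = √(8.4² + 31.7²) = 32.79 regardless of where B sits on A1. So R lies on both circle(E, 67.08) and circle(W, 32.79); the below-EM intersection is R = (-59.77, -30.46). B is the foot of the tangent from R: B = (-42.55, -3.839).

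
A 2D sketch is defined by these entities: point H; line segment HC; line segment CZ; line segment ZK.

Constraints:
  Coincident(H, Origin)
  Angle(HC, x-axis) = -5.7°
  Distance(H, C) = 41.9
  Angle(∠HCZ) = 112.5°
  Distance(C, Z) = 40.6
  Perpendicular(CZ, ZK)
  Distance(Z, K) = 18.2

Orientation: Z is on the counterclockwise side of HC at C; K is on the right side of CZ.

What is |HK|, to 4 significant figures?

80.29

∠HCZ = 112.5°, so CZ runs at -5.7° + (180° − 112.5°) = 61.80° from the x-axis; with |CZ| = 40.6, Z = C + 40.6·(cos 61.80°, sin 61.80°) = (60.88, 31.62). CZ ⟂ ZK; with |ZK| = 18.2 on the right of CZ, K = Z + 18.2·(0.8813, -0.4726) = (76.92, 23.02). Then |HK| = |K − H| = 80.29.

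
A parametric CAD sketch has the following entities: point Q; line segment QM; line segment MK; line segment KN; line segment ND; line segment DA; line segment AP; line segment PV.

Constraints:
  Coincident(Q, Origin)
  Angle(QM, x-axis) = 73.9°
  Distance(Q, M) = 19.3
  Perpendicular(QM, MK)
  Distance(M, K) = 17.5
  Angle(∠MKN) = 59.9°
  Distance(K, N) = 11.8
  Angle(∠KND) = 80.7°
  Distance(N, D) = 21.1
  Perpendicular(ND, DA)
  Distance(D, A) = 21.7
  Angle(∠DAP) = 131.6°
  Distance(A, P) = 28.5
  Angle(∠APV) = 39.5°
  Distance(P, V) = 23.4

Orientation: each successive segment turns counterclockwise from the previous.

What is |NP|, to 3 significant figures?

40.6

Q is at the origin; QM runs at 73.9° with length 19.3, so M = (5.35, 18.5). QM is perpendicular to MK, so MK runs at 164°; with |MK| = 17.5, K = (-11.5, 23.4). ∠MKN = 59.9° gives KN at -76.0° from the x-axis; with |KN| = 11.8, N = (-8.61, 11.9). ∠KND = 80.7° gives ND at 23.3° from the x-axis; with |ND| = 21.1, D = (10.8, 20.3). ND ⟂ DA, so DA runs at 113°; with |DA| = 21.7, A = (2.19, 40.2). ∠DAP = 131.6° gives AP at 162° from the x-axis; with |AP| = 28.5, P = (-24.9, 49.2). Then |NP| = |P − N| = 40.6.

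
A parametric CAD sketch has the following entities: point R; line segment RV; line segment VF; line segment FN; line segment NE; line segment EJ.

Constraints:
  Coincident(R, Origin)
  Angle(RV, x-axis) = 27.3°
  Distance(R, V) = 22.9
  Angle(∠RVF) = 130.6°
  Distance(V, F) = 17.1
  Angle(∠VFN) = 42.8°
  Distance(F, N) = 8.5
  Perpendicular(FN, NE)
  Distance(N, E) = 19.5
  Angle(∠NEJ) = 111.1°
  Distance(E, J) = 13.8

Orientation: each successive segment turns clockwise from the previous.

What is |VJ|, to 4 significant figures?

21.25

FN ⟂ NE, so NE runs at 110.7°; with |NE| = 19.5, E = (21.35, 19.31). ∠NEJ = 111.1° gives EJ at 41.80° from the x-axis; with |EJ| = 13.8, J = (31.64, 28.50). Then |VJ| = |J − V| = 21.25.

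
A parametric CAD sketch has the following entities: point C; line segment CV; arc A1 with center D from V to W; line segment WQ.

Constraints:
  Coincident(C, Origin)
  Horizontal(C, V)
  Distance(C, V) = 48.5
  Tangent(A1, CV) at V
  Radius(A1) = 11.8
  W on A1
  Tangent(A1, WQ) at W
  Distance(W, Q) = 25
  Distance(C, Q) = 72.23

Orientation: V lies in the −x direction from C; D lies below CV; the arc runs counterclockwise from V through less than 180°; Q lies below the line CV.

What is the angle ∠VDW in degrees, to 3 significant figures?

83.6°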